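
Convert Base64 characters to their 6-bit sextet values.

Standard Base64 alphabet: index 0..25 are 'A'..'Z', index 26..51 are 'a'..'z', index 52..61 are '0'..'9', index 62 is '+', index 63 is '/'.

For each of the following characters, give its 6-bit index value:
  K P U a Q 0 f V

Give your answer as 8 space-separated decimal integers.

'K': A..Z range, ord('K') − ord('A') = 10
'P': A..Z range, ord('P') − ord('A') = 15
'U': A..Z range, ord('U') − ord('A') = 20
'a': a..z range, 26 + ord('a') − ord('a') = 26
'Q': A..Z range, ord('Q') − ord('A') = 16
'0': 0..9 range, 52 + ord('0') − ord('0') = 52
'f': a..z range, 26 + ord('f') − ord('a') = 31
'V': A..Z range, ord('V') − ord('A') = 21

Answer: 10 15 20 26 16 52 31 21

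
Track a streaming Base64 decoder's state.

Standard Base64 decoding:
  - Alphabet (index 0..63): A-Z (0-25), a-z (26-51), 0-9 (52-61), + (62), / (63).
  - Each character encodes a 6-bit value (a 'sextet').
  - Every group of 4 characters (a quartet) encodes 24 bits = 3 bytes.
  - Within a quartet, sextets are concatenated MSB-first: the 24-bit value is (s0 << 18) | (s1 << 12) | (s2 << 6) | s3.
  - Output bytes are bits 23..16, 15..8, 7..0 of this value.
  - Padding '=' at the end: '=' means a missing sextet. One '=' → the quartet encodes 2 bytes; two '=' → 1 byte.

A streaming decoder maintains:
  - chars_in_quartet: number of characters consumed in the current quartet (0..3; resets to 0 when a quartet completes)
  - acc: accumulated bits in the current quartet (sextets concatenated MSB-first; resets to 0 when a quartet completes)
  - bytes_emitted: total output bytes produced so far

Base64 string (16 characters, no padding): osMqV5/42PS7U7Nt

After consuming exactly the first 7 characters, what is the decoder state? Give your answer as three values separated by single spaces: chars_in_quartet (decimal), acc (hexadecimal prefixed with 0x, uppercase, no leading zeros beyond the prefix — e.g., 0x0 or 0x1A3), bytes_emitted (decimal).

Answer: 3 0x15E7F 3

Derivation:
After char 0 ('o'=40): chars_in_quartet=1 acc=0x28 bytes_emitted=0
After char 1 ('s'=44): chars_in_quartet=2 acc=0xA2C bytes_emitted=0
After char 2 ('M'=12): chars_in_quartet=3 acc=0x28B0C bytes_emitted=0
After char 3 ('q'=42): chars_in_quartet=4 acc=0xA2C32A -> emit A2 C3 2A, reset; bytes_emitted=3
After char 4 ('V'=21): chars_in_quartet=1 acc=0x15 bytes_emitted=3
After char 5 ('5'=57): chars_in_quartet=2 acc=0x579 bytes_emitted=3
After char 6 ('/'=63): chars_in_quartet=3 acc=0x15E7F bytes_emitted=3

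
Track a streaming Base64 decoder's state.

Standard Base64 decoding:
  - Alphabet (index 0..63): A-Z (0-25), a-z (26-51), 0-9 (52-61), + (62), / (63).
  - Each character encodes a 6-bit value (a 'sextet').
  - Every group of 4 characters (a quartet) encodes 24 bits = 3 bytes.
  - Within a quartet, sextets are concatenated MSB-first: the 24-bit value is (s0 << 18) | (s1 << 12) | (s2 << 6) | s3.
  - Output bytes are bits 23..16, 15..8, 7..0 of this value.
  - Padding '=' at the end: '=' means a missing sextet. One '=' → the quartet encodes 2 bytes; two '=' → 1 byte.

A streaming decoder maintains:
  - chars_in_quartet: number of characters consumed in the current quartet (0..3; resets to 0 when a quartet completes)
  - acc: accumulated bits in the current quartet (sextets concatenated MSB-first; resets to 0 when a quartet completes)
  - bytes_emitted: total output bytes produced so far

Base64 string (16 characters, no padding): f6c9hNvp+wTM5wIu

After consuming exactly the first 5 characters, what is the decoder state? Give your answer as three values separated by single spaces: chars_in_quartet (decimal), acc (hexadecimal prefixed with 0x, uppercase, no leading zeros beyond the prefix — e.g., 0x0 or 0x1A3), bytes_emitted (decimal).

After char 0 ('f'=31): chars_in_quartet=1 acc=0x1F bytes_emitted=0
After char 1 ('6'=58): chars_in_quartet=2 acc=0x7FA bytes_emitted=0
After char 2 ('c'=28): chars_in_quartet=3 acc=0x1FE9C bytes_emitted=0
After char 3 ('9'=61): chars_in_quartet=4 acc=0x7FA73D -> emit 7F A7 3D, reset; bytes_emitted=3
After char 4 ('h'=33): chars_in_quartet=1 acc=0x21 bytes_emitted=3

Answer: 1 0x21 3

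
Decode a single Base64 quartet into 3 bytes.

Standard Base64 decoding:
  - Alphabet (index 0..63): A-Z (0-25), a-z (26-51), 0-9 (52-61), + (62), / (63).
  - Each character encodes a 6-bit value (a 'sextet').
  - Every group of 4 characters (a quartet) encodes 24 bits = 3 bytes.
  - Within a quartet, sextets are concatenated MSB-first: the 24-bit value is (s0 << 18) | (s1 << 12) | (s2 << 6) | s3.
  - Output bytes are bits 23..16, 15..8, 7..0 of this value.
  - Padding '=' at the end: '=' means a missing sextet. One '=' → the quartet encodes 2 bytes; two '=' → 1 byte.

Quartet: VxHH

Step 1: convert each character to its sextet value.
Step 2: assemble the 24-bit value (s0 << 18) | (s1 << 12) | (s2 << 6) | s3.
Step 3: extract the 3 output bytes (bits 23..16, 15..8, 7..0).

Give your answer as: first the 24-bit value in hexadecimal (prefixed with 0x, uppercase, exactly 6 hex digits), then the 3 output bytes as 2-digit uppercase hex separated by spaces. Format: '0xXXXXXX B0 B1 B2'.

Sextets: V=21, x=49, H=7, H=7
24-bit: (21<<18) | (49<<12) | (7<<6) | 7
      = 0x540000 | 0x031000 | 0x0001C0 | 0x000007
      = 0x5711C7
Bytes: (v>>16)&0xFF=57, (v>>8)&0xFF=11, v&0xFF=C7

Answer: 0x5711C7 57 11 C7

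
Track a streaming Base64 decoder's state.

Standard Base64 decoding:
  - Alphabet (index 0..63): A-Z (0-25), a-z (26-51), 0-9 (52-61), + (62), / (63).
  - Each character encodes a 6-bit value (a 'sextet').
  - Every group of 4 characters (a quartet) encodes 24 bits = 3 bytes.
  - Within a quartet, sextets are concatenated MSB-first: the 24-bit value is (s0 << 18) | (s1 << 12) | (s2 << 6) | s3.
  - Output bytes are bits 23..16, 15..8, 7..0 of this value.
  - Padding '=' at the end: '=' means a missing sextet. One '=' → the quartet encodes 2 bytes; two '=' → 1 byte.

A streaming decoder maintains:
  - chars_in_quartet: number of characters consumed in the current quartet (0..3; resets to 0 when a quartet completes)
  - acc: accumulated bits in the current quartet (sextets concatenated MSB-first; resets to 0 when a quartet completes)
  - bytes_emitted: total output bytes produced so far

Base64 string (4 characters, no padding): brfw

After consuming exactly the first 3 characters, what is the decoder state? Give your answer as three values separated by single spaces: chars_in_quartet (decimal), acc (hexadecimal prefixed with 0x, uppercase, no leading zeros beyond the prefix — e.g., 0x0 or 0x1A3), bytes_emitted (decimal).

Answer: 3 0x1BADF 0

Derivation:
After char 0 ('b'=27): chars_in_quartet=1 acc=0x1B bytes_emitted=0
After char 1 ('r'=43): chars_in_quartet=2 acc=0x6EB bytes_emitted=0
After char 2 ('f'=31): chars_in_quartet=3 acc=0x1BADF bytes_emitted=0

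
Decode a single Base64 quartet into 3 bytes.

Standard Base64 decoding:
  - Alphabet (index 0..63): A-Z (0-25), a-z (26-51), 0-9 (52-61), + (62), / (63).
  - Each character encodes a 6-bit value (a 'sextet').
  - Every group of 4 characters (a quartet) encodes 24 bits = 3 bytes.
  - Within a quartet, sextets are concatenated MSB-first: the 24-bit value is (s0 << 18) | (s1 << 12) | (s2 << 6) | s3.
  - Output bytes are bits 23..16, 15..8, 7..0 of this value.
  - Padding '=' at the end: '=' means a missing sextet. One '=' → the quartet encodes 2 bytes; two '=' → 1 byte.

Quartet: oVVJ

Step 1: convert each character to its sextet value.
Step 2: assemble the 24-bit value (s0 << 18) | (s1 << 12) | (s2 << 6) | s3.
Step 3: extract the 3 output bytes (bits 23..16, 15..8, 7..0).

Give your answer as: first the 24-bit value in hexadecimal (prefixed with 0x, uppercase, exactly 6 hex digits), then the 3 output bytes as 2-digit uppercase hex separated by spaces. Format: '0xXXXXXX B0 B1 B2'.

Sextets: o=40, V=21, V=21, J=9
24-bit: (40<<18) | (21<<12) | (21<<6) | 9
      = 0xA00000 | 0x015000 | 0x000540 | 0x000009
      = 0xA15549
Bytes: (v>>16)&0xFF=A1, (v>>8)&0xFF=55, v&0xFF=49

Answer: 0xA15549 A1 55 49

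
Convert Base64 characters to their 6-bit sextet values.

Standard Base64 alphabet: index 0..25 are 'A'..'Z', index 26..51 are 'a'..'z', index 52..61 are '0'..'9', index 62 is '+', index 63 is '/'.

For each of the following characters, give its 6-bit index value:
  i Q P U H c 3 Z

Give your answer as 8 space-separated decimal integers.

'i': a..z range, 26 + ord('i') − ord('a') = 34
'Q': A..Z range, ord('Q') − ord('A') = 16
'P': A..Z range, ord('P') − ord('A') = 15
'U': A..Z range, ord('U') − ord('A') = 20
'H': A..Z range, ord('H') − ord('A') = 7
'c': a..z range, 26 + ord('c') − ord('a') = 28
'3': 0..9 range, 52 + ord('3') − ord('0') = 55
'Z': A..Z range, ord('Z') − ord('A') = 25

Answer: 34 16 15 20 7 28 55 25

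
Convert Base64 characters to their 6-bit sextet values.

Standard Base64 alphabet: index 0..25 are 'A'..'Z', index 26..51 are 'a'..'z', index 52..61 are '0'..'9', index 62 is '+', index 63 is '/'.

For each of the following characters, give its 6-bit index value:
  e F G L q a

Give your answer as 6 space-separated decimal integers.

'e': a..z range, 26 + ord('e') − ord('a') = 30
'F': A..Z range, ord('F') − ord('A') = 5
'G': A..Z range, ord('G') − ord('A') = 6
'L': A..Z range, ord('L') − ord('A') = 11
'q': a..z range, 26 + ord('q') − ord('a') = 42
'a': a..z range, 26 + ord('a') − ord('a') = 26

Answer: 30 5 6 11 42 26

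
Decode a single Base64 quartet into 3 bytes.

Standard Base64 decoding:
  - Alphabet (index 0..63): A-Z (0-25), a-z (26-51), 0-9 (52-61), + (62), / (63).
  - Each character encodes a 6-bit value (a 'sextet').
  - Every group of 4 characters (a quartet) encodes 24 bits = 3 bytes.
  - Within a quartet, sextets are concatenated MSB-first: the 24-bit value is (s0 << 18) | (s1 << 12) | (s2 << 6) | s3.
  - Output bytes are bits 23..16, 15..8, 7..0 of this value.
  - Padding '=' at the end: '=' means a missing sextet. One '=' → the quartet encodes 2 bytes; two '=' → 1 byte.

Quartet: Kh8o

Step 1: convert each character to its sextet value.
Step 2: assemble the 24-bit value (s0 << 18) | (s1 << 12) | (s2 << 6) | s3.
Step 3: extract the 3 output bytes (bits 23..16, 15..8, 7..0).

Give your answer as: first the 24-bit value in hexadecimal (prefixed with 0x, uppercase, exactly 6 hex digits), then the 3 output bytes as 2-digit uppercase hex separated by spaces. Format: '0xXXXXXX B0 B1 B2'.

Answer: 0x2A1F28 2A 1F 28

Derivation:
Sextets: K=10, h=33, 8=60, o=40
24-bit: (10<<18) | (33<<12) | (60<<6) | 40
      = 0x280000 | 0x021000 | 0x000F00 | 0x000028
      = 0x2A1F28
Bytes: (v>>16)&0xFF=2A, (v>>8)&0xFF=1F, v&0xFF=28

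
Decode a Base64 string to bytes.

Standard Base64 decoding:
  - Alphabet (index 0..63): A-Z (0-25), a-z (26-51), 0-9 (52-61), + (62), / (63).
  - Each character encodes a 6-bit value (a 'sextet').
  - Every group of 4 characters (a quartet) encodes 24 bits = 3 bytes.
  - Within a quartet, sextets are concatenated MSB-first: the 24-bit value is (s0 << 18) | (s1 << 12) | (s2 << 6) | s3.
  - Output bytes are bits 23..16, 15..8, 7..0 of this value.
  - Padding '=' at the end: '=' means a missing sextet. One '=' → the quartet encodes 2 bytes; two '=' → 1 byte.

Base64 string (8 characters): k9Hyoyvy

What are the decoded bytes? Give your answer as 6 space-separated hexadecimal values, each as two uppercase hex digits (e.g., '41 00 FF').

After char 0 ('k'=36): chars_in_quartet=1 acc=0x24 bytes_emitted=0
After char 1 ('9'=61): chars_in_quartet=2 acc=0x93D bytes_emitted=0
After char 2 ('H'=7): chars_in_quartet=3 acc=0x24F47 bytes_emitted=0
After char 3 ('y'=50): chars_in_quartet=4 acc=0x93D1F2 -> emit 93 D1 F2, reset; bytes_emitted=3
After char 4 ('o'=40): chars_in_quartet=1 acc=0x28 bytes_emitted=3
After char 5 ('y'=50): chars_in_quartet=2 acc=0xA32 bytes_emitted=3
After char 6 ('v'=47): chars_in_quartet=3 acc=0x28CAF bytes_emitted=3
After char 7 ('y'=50): chars_in_quartet=4 acc=0xA32BF2 -> emit A3 2B F2, reset; bytes_emitted=6

Answer: 93 D1 F2 A3 2B F2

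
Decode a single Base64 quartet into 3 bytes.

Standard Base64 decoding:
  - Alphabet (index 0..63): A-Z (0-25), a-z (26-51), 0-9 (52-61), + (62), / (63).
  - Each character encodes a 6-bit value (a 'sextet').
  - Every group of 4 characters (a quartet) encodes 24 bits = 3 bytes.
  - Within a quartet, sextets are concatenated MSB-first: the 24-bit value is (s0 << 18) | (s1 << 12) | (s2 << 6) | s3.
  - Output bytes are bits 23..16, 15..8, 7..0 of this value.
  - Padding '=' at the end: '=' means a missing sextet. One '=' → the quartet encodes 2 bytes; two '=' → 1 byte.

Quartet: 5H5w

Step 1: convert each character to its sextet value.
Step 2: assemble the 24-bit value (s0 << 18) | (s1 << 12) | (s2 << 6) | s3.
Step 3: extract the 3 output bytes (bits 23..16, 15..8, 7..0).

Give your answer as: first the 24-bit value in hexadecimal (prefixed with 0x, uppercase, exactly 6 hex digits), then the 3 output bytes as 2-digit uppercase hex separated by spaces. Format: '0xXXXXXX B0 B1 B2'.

Answer: 0xE47E70 E4 7E 70

Derivation:
Sextets: 5=57, H=7, 5=57, w=48
24-bit: (57<<18) | (7<<12) | (57<<6) | 48
      = 0xE40000 | 0x007000 | 0x000E40 | 0x000030
      = 0xE47E70
Bytes: (v>>16)&0xFF=E4, (v>>8)&0xFF=7E, v&0xFF=70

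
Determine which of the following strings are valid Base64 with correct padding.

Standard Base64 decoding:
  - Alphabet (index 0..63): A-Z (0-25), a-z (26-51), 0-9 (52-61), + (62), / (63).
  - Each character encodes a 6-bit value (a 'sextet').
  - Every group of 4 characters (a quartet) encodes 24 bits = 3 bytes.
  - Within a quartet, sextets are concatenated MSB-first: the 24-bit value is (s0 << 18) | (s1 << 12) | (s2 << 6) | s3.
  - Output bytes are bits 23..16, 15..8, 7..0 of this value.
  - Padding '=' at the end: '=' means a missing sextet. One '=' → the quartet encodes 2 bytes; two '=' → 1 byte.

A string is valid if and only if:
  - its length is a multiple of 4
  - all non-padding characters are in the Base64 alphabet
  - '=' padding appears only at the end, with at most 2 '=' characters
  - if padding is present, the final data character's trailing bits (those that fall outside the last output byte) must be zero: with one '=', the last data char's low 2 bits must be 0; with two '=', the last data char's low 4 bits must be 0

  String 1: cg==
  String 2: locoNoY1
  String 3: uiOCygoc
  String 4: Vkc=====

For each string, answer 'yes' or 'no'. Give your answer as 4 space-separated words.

Answer: yes yes yes no

Derivation:
String 1: 'cg==' → valid
String 2: 'locoNoY1' → valid
String 3: 'uiOCygoc' → valid
String 4: 'Vkc=====' → invalid (5 pad chars (max 2))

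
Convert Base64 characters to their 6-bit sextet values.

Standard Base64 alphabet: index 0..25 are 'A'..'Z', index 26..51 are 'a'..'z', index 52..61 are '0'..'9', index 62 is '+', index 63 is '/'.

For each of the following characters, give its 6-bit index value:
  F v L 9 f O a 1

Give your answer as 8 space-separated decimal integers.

Answer: 5 47 11 61 31 14 26 53

Derivation:
'F': A..Z range, ord('F') − ord('A') = 5
'v': a..z range, 26 + ord('v') − ord('a') = 47
'L': A..Z range, ord('L') − ord('A') = 11
'9': 0..9 range, 52 + ord('9') − ord('0') = 61
'f': a..z range, 26 + ord('f') − ord('a') = 31
'O': A..Z range, ord('O') − ord('A') = 14
'a': a..z range, 26 + ord('a') − ord('a') = 26
'1': 0..9 range, 52 + ord('1') − ord('0') = 53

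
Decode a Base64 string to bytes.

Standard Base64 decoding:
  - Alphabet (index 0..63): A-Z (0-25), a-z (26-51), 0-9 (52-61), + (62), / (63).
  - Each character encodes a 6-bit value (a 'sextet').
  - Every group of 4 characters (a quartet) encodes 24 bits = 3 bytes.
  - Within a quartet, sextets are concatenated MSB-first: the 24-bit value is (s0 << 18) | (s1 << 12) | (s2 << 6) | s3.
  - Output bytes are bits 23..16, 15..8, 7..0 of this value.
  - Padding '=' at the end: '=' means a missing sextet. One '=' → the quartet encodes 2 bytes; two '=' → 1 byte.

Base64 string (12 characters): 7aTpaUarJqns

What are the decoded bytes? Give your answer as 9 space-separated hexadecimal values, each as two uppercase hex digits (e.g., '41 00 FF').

After char 0 ('7'=59): chars_in_quartet=1 acc=0x3B bytes_emitted=0
After char 1 ('a'=26): chars_in_quartet=2 acc=0xEDA bytes_emitted=0
After char 2 ('T'=19): chars_in_quartet=3 acc=0x3B693 bytes_emitted=0
After char 3 ('p'=41): chars_in_quartet=4 acc=0xEDA4E9 -> emit ED A4 E9, reset; bytes_emitted=3
After char 4 ('a'=26): chars_in_quartet=1 acc=0x1A bytes_emitted=3
After char 5 ('U'=20): chars_in_quartet=2 acc=0x694 bytes_emitted=3
After char 6 ('a'=26): chars_in_quartet=3 acc=0x1A51A bytes_emitted=3
After char 7 ('r'=43): chars_in_quartet=4 acc=0x6946AB -> emit 69 46 AB, reset; bytes_emitted=6
After char 8 ('J'=9): chars_in_quartet=1 acc=0x9 bytes_emitted=6
After char 9 ('q'=42): chars_in_quartet=2 acc=0x26A bytes_emitted=6
After char 10 ('n'=39): chars_in_quartet=3 acc=0x9AA7 bytes_emitted=6
After char 11 ('s'=44): chars_in_quartet=4 acc=0x26A9EC -> emit 26 A9 EC, reset; bytes_emitted=9

Answer: ED A4 E9 69 46 AB 26 A9 EC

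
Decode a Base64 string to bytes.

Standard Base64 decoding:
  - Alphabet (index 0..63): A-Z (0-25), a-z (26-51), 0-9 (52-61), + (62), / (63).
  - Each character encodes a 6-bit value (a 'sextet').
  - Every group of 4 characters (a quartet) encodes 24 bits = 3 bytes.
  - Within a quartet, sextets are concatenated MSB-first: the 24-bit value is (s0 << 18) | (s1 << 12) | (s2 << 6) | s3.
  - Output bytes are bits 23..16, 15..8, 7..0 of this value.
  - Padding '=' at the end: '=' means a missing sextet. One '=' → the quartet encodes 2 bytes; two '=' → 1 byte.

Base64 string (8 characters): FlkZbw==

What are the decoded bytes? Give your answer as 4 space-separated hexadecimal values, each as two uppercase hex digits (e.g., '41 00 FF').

After char 0 ('F'=5): chars_in_quartet=1 acc=0x5 bytes_emitted=0
After char 1 ('l'=37): chars_in_quartet=2 acc=0x165 bytes_emitted=0
After char 2 ('k'=36): chars_in_quartet=3 acc=0x5964 bytes_emitted=0
After char 3 ('Z'=25): chars_in_quartet=4 acc=0x165919 -> emit 16 59 19, reset; bytes_emitted=3
After char 4 ('b'=27): chars_in_quartet=1 acc=0x1B bytes_emitted=3
After char 5 ('w'=48): chars_in_quartet=2 acc=0x6F0 bytes_emitted=3
Padding '==': partial quartet acc=0x6F0 -> emit 6F; bytes_emitted=4

Answer: 16 59 19 6F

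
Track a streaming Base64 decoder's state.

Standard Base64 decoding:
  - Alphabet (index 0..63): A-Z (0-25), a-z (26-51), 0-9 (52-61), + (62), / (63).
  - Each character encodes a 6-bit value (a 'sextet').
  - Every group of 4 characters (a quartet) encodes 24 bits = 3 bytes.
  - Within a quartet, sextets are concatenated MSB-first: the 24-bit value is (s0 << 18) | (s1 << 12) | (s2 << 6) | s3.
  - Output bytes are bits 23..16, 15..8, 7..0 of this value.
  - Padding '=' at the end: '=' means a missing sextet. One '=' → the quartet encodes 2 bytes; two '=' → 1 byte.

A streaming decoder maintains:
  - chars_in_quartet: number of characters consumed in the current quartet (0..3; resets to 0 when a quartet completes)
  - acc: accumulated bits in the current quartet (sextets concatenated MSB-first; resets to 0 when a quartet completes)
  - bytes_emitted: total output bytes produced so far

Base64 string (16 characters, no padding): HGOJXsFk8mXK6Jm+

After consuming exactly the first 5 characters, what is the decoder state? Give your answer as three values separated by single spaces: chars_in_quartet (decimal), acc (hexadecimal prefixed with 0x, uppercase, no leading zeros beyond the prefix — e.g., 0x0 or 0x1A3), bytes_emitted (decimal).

After char 0 ('H'=7): chars_in_quartet=1 acc=0x7 bytes_emitted=0
After char 1 ('G'=6): chars_in_quartet=2 acc=0x1C6 bytes_emitted=0
After char 2 ('O'=14): chars_in_quartet=3 acc=0x718E bytes_emitted=0
After char 3 ('J'=9): chars_in_quartet=4 acc=0x1C6389 -> emit 1C 63 89, reset; bytes_emitted=3
After char 4 ('X'=23): chars_in_quartet=1 acc=0x17 bytes_emitted=3

Answer: 1 0x17 3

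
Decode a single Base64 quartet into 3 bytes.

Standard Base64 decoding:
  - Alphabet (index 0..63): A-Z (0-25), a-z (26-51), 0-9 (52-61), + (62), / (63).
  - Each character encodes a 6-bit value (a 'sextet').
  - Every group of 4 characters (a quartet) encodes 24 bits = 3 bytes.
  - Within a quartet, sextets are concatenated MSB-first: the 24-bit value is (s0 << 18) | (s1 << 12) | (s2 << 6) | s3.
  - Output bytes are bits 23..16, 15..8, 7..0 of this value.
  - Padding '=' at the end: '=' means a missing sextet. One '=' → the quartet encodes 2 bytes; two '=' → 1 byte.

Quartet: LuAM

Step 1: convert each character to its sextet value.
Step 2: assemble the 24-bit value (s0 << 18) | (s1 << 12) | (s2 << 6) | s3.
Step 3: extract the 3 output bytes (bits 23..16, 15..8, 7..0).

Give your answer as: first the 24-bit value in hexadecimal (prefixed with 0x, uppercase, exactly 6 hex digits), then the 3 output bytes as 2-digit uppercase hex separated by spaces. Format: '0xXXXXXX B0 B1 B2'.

Answer: 0x2EE00C 2E E0 0C

Derivation:
Sextets: L=11, u=46, A=0, M=12
24-bit: (11<<18) | (46<<12) | (0<<6) | 12
      = 0x2C0000 | 0x02E000 | 0x000000 | 0x00000C
      = 0x2EE00C
Bytes: (v>>16)&0xFF=2E, (v>>8)&0xFF=E0, v&0xFF=0C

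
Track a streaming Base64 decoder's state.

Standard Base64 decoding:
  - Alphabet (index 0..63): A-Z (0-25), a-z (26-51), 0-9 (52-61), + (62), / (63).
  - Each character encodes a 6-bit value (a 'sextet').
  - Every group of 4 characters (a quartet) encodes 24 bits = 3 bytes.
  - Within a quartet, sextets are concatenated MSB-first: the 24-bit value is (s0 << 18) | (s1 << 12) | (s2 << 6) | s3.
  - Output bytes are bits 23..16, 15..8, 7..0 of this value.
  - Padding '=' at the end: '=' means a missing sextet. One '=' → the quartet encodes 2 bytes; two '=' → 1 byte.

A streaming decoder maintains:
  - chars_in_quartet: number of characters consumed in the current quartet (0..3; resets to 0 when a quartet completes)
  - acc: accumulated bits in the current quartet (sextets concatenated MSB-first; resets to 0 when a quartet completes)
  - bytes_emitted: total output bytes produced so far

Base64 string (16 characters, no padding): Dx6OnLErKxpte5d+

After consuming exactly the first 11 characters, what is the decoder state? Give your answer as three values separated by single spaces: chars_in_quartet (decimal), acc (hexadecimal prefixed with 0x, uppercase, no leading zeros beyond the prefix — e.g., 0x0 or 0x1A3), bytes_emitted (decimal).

After char 0 ('D'=3): chars_in_quartet=1 acc=0x3 bytes_emitted=0
After char 1 ('x'=49): chars_in_quartet=2 acc=0xF1 bytes_emitted=0
After char 2 ('6'=58): chars_in_quartet=3 acc=0x3C7A bytes_emitted=0
After char 3 ('O'=14): chars_in_quartet=4 acc=0xF1E8E -> emit 0F 1E 8E, reset; bytes_emitted=3
After char 4 ('n'=39): chars_in_quartet=1 acc=0x27 bytes_emitted=3
After char 5 ('L'=11): chars_in_quartet=2 acc=0x9CB bytes_emitted=3
After char 6 ('E'=4): chars_in_quartet=3 acc=0x272C4 bytes_emitted=3
After char 7 ('r'=43): chars_in_quartet=4 acc=0x9CB12B -> emit 9C B1 2B, reset; bytes_emitted=6
After char 8 ('K'=10): chars_in_quartet=1 acc=0xA bytes_emitted=6
After char 9 ('x'=49): chars_in_quartet=2 acc=0x2B1 bytes_emitted=6
After char 10 ('p'=41): chars_in_quartet=3 acc=0xAC69 bytes_emitted=6

Answer: 3 0xAC69 6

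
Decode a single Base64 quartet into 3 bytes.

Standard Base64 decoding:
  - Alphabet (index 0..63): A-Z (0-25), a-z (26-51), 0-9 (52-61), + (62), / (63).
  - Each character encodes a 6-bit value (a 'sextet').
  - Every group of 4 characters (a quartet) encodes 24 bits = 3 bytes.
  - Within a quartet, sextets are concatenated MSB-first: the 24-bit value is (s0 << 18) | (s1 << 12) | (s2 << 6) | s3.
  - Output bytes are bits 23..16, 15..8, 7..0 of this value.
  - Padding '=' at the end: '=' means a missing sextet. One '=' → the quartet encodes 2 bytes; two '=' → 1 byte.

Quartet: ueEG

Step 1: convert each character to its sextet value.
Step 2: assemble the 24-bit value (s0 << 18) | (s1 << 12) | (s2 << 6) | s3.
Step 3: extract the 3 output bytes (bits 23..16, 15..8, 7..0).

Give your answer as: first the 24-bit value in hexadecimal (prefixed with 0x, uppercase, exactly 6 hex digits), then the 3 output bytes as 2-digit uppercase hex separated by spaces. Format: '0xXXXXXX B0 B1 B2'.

Answer: 0xB9E106 B9 E1 06

Derivation:
Sextets: u=46, e=30, E=4, G=6
24-bit: (46<<18) | (30<<12) | (4<<6) | 6
      = 0xB80000 | 0x01E000 | 0x000100 | 0x000006
      = 0xB9E106
Bytes: (v>>16)&0xFF=B9, (v>>8)&0xFF=E1, v&0xFF=06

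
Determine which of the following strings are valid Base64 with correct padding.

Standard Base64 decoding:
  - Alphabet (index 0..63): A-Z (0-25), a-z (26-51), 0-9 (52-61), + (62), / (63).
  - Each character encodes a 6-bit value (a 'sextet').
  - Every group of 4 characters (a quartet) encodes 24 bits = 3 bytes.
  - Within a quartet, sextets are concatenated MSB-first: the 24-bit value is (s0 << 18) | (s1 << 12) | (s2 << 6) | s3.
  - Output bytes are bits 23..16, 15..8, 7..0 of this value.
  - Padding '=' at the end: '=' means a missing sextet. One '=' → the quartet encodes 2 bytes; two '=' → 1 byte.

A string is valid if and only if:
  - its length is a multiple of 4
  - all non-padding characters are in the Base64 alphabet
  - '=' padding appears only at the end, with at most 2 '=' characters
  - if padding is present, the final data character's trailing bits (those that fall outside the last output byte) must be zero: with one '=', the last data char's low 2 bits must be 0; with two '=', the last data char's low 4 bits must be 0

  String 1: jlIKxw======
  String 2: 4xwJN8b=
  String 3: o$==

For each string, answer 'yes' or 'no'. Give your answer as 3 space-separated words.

String 1: 'jlIKxw======' → invalid (6 pad chars (max 2))
String 2: '4xwJN8b=' → invalid (bad trailing bits)
String 3: 'o$==' → invalid (bad char(s): ['$'])

Answer: no no no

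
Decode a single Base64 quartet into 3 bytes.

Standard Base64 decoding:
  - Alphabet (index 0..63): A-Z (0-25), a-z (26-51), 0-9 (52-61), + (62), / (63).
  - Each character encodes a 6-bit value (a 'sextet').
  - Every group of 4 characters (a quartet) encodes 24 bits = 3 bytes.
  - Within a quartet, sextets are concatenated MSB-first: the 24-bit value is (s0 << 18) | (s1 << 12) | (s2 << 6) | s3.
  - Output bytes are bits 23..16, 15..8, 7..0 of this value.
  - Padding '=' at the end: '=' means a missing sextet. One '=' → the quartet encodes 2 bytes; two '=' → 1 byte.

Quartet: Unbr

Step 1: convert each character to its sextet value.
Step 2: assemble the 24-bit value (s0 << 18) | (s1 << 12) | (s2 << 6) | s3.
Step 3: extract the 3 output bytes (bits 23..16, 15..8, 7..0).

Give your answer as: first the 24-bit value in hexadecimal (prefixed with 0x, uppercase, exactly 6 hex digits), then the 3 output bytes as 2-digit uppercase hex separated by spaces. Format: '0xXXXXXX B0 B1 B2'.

Answer: 0x5276EB 52 76 EB

Derivation:
Sextets: U=20, n=39, b=27, r=43
24-bit: (20<<18) | (39<<12) | (27<<6) | 43
      = 0x500000 | 0x027000 | 0x0006C0 | 0x00002B
      = 0x5276EB
Bytes: (v>>16)&0xFF=52, (v>>8)&0xFF=76, v&0xFF=EB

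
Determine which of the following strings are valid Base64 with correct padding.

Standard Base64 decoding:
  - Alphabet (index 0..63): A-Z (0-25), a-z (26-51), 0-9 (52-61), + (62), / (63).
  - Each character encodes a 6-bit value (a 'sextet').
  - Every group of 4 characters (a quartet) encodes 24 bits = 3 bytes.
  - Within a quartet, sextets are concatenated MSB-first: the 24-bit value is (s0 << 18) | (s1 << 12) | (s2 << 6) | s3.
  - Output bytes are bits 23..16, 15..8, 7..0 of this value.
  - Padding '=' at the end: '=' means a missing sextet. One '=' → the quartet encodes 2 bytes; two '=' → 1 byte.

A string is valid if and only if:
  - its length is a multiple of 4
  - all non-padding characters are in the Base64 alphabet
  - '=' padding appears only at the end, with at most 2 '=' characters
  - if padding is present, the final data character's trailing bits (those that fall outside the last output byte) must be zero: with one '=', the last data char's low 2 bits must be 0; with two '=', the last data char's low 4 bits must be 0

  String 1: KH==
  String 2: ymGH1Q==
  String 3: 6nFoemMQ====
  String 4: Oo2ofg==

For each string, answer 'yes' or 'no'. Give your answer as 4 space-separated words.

Answer: no yes no yes

Derivation:
String 1: 'KH==' → invalid (bad trailing bits)
String 2: 'ymGH1Q==' → valid
String 3: '6nFoemMQ====' → invalid (4 pad chars (max 2))
String 4: 'Oo2ofg==' → valid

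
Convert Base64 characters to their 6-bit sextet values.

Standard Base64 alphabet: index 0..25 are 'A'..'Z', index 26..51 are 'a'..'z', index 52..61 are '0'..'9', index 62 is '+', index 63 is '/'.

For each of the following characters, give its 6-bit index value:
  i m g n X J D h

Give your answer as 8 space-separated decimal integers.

'i': a..z range, 26 + ord('i') − ord('a') = 34
'm': a..z range, 26 + ord('m') − ord('a') = 38
'g': a..z range, 26 + ord('g') − ord('a') = 32
'n': a..z range, 26 + ord('n') − ord('a') = 39
'X': A..Z range, ord('X') − ord('A') = 23
'J': A..Z range, ord('J') − ord('A') = 9
'D': A..Z range, ord('D') − ord('A') = 3
'h': a..z range, 26 + ord('h') − ord('a') = 33

Answer: 34 38 32 39 23 9 3 33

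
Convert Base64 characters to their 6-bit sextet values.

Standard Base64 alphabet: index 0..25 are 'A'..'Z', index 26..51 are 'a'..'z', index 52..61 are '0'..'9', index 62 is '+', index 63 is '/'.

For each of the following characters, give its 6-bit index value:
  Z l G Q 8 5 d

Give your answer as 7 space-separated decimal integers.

'Z': A..Z range, ord('Z') − ord('A') = 25
'l': a..z range, 26 + ord('l') − ord('a') = 37
'G': A..Z range, ord('G') − ord('A') = 6
'Q': A..Z range, ord('Q') − ord('A') = 16
'8': 0..9 range, 52 + ord('8') − ord('0') = 60
'5': 0..9 range, 52 + ord('5') − ord('0') = 57
'd': a..z range, 26 + ord('d') − ord('a') = 29

Answer: 25 37 6 16 60 57 29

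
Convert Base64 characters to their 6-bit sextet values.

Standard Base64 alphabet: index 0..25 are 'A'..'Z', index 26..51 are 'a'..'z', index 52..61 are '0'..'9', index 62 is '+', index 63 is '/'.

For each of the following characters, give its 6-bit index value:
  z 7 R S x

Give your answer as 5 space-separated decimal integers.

'z': a..z range, 26 + ord('z') − ord('a') = 51
'7': 0..9 range, 52 + ord('7') − ord('0') = 59
'R': A..Z range, ord('R') − ord('A') = 17
'S': A..Z range, ord('S') − ord('A') = 18
'x': a..z range, 26 + ord('x') − ord('a') = 49

Answer: 51 59 17 18 49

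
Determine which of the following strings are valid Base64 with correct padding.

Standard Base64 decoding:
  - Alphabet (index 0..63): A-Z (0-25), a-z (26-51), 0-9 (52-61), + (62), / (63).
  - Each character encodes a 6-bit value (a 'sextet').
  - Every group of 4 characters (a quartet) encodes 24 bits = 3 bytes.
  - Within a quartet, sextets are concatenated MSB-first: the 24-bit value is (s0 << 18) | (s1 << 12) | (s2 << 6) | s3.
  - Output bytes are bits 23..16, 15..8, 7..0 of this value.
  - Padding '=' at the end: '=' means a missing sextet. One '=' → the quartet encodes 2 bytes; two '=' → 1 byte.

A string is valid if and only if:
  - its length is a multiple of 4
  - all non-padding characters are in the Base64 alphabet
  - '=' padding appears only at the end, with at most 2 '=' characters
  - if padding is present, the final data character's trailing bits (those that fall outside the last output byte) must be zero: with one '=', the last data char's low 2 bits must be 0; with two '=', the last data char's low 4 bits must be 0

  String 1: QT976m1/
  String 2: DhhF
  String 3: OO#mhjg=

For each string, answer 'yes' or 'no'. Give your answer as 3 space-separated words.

String 1: 'QT976m1/' → valid
String 2: 'DhhF' → valid
String 3: 'OO#mhjg=' → invalid (bad char(s): ['#'])

Answer: yes yes no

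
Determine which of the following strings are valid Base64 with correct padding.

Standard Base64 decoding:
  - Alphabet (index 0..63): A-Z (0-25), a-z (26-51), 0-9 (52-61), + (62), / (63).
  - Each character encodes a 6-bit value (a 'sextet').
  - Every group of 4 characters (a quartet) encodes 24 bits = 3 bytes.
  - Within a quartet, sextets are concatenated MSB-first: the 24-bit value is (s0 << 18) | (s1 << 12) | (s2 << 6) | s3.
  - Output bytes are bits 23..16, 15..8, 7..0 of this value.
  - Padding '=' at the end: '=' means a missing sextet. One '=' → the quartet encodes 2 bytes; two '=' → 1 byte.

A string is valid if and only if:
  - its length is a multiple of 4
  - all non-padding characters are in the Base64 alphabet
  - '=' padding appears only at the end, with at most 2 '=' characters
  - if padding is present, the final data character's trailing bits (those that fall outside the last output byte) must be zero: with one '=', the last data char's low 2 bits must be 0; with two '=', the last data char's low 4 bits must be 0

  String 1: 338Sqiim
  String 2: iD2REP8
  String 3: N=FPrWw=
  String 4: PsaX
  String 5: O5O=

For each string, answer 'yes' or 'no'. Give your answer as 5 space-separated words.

String 1: '338Sqiim' → valid
String 2: 'iD2REP8' → invalid (len=7 not mult of 4)
String 3: 'N=FPrWw=' → invalid (bad char(s): ['=']; '=' in middle)
String 4: 'PsaX' → valid
String 5: 'O5O=' → invalid (bad trailing bits)

Answer: yes no no yes no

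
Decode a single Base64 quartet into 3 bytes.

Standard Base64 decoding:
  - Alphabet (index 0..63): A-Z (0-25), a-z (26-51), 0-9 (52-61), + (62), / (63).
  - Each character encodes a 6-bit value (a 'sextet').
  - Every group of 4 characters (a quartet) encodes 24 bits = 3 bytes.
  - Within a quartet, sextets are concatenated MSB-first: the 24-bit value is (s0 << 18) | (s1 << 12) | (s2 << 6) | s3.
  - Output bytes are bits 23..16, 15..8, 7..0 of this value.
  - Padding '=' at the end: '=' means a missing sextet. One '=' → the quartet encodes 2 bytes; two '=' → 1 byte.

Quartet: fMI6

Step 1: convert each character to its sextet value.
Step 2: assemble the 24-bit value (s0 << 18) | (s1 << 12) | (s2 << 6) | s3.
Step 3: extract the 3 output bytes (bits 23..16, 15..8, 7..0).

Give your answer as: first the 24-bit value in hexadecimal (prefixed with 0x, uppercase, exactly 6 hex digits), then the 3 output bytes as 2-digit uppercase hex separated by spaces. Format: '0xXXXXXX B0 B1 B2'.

Sextets: f=31, M=12, I=8, 6=58
24-bit: (31<<18) | (12<<12) | (8<<6) | 58
      = 0x7C0000 | 0x00C000 | 0x000200 | 0x00003A
      = 0x7CC23A
Bytes: (v>>16)&0xFF=7C, (v>>8)&0xFF=C2, v&0xFF=3A

Answer: 0x7CC23A 7C C2 3A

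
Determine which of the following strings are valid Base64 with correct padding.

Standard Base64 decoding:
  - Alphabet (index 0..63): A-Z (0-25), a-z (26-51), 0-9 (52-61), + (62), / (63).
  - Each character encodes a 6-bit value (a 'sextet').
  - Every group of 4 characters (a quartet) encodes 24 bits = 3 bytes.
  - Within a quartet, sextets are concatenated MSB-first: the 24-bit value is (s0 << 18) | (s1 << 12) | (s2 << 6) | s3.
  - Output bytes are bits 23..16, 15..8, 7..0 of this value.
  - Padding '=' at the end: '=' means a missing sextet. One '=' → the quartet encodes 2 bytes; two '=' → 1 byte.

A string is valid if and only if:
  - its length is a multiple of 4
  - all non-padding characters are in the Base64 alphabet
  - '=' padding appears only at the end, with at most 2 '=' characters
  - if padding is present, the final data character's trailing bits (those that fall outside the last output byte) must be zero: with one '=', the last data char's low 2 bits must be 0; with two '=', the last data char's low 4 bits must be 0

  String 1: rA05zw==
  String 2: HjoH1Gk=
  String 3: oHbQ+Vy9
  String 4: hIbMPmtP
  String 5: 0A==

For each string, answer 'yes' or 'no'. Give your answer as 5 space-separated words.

String 1: 'rA05zw==' → valid
String 2: 'HjoH1Gk=' → valid
String 3: 'oHbQ+Vy9' → valid
String 4: 'hIbMPmtP' → valid
String 5: '0A==' → valid

Answer: yes yes yes yes yes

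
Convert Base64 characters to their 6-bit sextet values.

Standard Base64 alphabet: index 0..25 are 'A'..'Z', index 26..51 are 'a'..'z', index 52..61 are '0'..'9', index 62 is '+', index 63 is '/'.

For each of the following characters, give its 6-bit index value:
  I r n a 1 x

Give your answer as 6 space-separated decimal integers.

Answer: 8 43 39 26 53 49

Derivation:
'I': A..Z range, ord('I') − ord('A') = 8
'r': a..z range, 26 + ord('r') − ord('a') = 43
'n': a..z range, 26 + ord('n') − ord('a') = 39
'a': a..z range, 26 + ord('a') − ord('a') = 26
'1': 0..9 range, 52 + ord('1') − ord('0') = 53
'x': a..z range, 26 + ord('x') − ord('a') = 49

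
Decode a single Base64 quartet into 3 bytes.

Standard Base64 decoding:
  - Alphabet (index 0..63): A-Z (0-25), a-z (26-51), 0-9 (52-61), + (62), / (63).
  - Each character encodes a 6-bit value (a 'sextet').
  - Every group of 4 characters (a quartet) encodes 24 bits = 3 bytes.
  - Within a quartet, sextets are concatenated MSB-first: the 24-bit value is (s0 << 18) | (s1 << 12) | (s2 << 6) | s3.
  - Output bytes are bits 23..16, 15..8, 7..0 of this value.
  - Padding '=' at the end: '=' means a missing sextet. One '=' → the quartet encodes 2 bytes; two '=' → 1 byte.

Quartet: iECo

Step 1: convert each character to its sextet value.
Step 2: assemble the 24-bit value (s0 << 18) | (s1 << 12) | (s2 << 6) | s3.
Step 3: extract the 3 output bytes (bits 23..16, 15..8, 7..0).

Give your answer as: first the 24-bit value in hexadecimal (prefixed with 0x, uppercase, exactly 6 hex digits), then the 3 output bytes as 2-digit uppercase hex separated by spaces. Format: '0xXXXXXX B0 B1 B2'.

Sextets: i=34, E=4, C=2, o=40
24-bit: (34<<18) | (4<<12) | (2<<6) | 40
      = 0x880000 | 0x004000 | 0x000080 | 0x000028
      = 0x8840A8
Bytes: (v>>16)&0xFF=88, (v>>8)&0xFF=40, v&0xFF=A8

Answer: 0x8840A8 88 40 A8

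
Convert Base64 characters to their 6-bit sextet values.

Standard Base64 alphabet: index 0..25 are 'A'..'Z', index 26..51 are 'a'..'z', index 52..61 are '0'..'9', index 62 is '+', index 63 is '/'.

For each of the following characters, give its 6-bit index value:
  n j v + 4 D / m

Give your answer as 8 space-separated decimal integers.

Answer: 39 35 47 62 56 3 63 38

Derivation:
'n': a..z range, 26 + ord('n') − ord('a') = 39
'j': a..z range, 26 + ord('j') − ord('a') = 35
'v': a..z range, 26 + ord('v') − ord('a') = 47
'+': index 62
'4': 0..9 range, 52 + ord('4') − ord('0') = 56
'D': A..Z range, ord('D') − ord('A') = 3
'/': index 63
'm': a..z range, 26 + ord('m') − ord('a') = 38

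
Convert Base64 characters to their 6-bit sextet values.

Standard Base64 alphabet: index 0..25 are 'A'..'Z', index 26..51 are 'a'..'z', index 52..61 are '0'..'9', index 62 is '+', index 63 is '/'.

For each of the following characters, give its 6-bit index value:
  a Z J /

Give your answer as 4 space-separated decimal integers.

Answer: 26 25 9 63

Derivation:
'a': a..z range, 26 + ord('a') − ord('a') = 26
'Z': A..Z range, ord('Z') − ord('A') = 25
'J': A..Z range, ord('J') − ord('A') = 9
'/': index 63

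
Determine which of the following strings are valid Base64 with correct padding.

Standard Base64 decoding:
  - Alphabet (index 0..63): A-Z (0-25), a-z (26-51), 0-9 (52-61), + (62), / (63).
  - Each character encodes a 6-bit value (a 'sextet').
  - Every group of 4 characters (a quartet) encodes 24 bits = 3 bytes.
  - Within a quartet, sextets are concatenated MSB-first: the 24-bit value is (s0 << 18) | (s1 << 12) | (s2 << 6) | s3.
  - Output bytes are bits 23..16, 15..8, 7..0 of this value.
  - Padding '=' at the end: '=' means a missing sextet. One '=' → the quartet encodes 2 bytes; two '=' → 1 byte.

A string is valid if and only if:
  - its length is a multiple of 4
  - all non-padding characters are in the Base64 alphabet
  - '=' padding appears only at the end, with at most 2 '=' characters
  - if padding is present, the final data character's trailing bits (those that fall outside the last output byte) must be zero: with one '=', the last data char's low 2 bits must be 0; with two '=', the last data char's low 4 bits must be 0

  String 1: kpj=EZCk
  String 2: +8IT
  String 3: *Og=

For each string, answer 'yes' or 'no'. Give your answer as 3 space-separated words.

String 1: 'kpj=EZCk' → invalid (bad char(s): ['=']; '=' in middle)
String 2: '+8IT' → valid
String 3: '*Og=' → invalid (bad char(s): ['*'])

Answer: no yes no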